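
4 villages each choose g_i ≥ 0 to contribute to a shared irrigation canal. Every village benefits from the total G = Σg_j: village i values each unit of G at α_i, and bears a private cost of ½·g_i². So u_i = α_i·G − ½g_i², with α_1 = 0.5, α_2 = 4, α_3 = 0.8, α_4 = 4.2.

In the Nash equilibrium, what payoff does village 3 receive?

7.28

Village i's FOC: ∂u_i/∂g_i = α_i − g_i = 0, so g_i* = α_i.
NE contributions = (0.5, 4, 0.8, 4.2); G = 9.5.
u_3 = α_3·G − ½·(g_3)² = 0.8·9.5 − ½·0.8² = 7.28.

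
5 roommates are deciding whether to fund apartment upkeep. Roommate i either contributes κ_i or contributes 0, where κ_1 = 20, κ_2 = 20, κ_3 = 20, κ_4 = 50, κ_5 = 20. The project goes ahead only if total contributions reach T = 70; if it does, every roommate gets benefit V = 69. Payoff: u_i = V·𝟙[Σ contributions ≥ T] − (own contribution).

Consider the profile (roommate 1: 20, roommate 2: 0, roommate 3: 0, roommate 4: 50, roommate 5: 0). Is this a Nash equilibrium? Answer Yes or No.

Total = 70 ≥ 70: provided.
Roommate 1 (pledges 20, payoff 49): dropping to 0 → total 50, payoff 0. No gain.
Roommate 2 (pledges 0, payoff 69): pledging 20 → total 90, payoff 49. No gain.
Roommate 3 (pledges 0, payoff 69): pledging 20 → total 90, payoff 49. No gain.
Roommate 4 (pledges 50, payoff 19): dropping to 0 → total 20, payoff 0. No gain.
Roommate 5 (pledges 0, payoff 69): pledging 20 → total 90, payoff 49. No gain.

Yes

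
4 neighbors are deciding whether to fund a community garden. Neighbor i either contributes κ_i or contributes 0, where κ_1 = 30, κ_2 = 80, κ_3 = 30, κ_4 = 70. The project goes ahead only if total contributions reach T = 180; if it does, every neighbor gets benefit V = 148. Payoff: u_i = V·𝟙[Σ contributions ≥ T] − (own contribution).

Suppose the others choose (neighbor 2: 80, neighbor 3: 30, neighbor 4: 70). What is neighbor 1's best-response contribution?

Others' total = 180 ≥ 180; contributing adds cost 30 for no extra benefit.
Best response: 0.

0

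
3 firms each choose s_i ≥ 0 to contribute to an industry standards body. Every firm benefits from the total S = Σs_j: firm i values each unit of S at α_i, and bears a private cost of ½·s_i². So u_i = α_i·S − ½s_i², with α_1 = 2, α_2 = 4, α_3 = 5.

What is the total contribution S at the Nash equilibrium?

Firm i's FOC: ∂u_i/∂s_i = α_i − s_i = 0, so s_i* = α_i.
NE contributions = (2, 4, 5); S = 11.

11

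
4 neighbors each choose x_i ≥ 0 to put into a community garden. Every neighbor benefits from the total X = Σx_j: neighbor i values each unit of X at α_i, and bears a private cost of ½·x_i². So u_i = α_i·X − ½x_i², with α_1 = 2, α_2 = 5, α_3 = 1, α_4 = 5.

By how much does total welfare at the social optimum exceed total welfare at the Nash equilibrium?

196.5

Neighbor i's FOC: ∂u_i/∂x_i = α_i − x_i = 0, so x_i* = α_i.
NE contributions = (2, 5, 1, 5); X = 13.
W^NE = (Σα)·X − ½Σα_i² = 13² − ½·55 = 141.5.
Planner sets x_i = Σα_j = 13 for every i, so X^SO = 4·13 = 52.
W^SO = (Σα)·X^SO − ½·4·(Σα)² = (4/2)·13² = 338.
Deadweight loss = W^SO − W^NE = 196.5.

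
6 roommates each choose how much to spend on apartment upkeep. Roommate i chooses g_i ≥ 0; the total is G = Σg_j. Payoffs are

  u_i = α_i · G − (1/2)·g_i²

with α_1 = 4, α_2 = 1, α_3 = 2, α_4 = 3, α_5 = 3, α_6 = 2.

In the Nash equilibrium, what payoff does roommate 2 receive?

Roommate i's FOC: ∂u_i/∂g_i = α_i − g_i = 0, so g_i* = α_i.
NE contributions = (4, 1, 2, 3, 3, 2); G = 15.
u_2 = α_2·G − ½·(g_2)² = 1·15 − ½·1² = 14.5.

14.5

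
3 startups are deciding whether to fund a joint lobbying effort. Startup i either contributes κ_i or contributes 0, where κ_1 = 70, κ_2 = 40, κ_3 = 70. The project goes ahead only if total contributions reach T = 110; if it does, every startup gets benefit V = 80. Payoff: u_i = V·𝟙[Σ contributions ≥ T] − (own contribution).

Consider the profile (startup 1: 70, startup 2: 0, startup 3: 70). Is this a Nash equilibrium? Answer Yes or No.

Total = 140 ≥ 110: provided.
Startup 1 (pledges 70, payoff 10): dropping to 0 → total 70, payoff 0. No gain.
Startup 2 (pledges 0, payoff 80): pledging 40 → total 180, payoff 40. No gain.
Startup 3 (pledges 70, payoff 10): dropping to 0 → total 70, payoff 0. No gain.

Yes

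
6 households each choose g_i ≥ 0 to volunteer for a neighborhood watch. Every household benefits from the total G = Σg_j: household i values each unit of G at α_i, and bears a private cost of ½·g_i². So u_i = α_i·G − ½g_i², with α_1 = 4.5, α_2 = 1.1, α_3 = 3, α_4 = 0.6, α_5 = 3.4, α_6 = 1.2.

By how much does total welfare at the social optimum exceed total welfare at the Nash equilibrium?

Household i's FOC: ∂u_i/∂g_i = α_i − g_i = 0, so g_i* = α_i.
NE contributions = (4.5, 1.1, 3, 0.6, 3.4, 1.2); G = 13.8.
W^NE = (Σα)·G − ½Σα_i² = 13.8² − ½·43.82 = 168.53.
Planner sets g_i = Σα_j = 13.8 for every i, so G^SO = 6·13.8 = 82.8.
W^SO = (Σα)·G^SO − ½·6·(Σα)² = (6/2)·13.8² = 571.32.
Deadweight loss = W^SO − W^NE = 402.79.

402.79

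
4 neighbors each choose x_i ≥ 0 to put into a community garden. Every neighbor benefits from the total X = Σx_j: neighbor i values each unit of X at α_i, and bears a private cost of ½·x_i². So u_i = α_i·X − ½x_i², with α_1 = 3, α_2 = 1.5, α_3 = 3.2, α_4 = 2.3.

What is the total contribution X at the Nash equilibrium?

10

Neighbor i's FOC: ∂u_i/∂x_i = α_i − x_i = 0, so x_i* = α_i.
NE contributions = (3, 1.5, 3.2, 2.3); X = 10.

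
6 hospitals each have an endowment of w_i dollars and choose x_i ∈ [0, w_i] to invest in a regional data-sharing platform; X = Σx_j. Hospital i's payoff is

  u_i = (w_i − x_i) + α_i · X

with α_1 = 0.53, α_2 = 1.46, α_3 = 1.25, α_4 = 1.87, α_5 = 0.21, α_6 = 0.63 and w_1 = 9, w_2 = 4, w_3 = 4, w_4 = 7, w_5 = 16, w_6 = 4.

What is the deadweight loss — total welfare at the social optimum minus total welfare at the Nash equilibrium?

143.55

∂u_i/∂x_i = α_i − 1, so hospital i contributes w_i if α_i > 1, else 0.
α_i > 1 for i ∈ {2, 3, 4}; NE contributions (0, 4, 4, 7, 0, 0), X = 15.
W^NE = Σw_i − X^NE + (Σα_i)·X^NE = 44 + 4.95·15 = 118.25.
Planner: ∂(Σu_j)/∂x_i = Σα_j − 1 = 4.95 > 0, so everyone contributes w_i; X^SO = 44, W^SO = 44 + 4.95·44 = 261.8.
Deadweight loss = 143.55.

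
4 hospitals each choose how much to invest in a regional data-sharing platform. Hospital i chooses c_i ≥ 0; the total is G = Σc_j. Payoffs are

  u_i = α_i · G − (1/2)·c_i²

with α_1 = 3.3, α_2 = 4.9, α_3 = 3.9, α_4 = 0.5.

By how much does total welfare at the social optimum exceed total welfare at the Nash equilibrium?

Hospital i's FOC: ∂u_i/∂c_i = α_i − c_i = 0, so c_i* = α_i.
NE contributions = (3.3, 4.9, 3.9, 0.5); G = 12.6.
W^NE = (Σα)·G − ½Σα_i² = 12.6² − ½·50.36 = 133.58.
Planner sets c_i = Σα_j = 12.6 for every i, so G^SO = 4·12.6 = 50.4.
W^SO = (Σα)·G^SO − ½·4·(Σα)² = (4/2)·12.6² = 317.52.
Deadweight loss = W^SO − W^NE = 183.94.

183.94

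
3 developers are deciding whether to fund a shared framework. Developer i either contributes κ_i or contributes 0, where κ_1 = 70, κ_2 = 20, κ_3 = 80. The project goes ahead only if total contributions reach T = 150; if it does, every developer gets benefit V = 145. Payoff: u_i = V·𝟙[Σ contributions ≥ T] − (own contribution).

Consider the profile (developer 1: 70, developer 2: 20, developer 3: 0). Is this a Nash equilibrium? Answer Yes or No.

Total = 90 < 150: not provided.
Developer 1 (pledges 70, payoff -70): dropping to 0 → total 20, payoff 0. Profitable deviation.

No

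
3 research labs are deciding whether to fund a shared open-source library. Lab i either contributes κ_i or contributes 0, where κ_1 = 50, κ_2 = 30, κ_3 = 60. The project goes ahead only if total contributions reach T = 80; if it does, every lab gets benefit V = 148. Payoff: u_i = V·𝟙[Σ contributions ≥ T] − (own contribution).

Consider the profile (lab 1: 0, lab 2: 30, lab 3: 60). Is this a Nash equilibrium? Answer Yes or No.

Yes

Total = 90 ≥ 80: provided.
Lab 1 (pledges 0, payoff 148): pledging 50 → total 140, payoff 98. No gain.
Lab 2 (pledges 30, payoff 118): dropping to 0 → total 60, payoff 0. No gain.
Lab 3 (pledges 60, payoff 88): dropping to 0 → total 30, payoff 0. No gain.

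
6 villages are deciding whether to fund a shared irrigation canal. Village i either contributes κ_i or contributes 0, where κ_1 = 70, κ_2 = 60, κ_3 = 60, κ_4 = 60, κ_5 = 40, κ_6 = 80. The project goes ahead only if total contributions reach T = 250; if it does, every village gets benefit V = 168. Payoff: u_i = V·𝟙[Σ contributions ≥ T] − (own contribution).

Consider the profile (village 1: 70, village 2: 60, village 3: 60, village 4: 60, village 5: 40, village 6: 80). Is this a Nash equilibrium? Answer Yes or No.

No

Total = 370 ≥ 250: provided.
Village 1 (pledges 70, payoff 98): dropping to 0 → total 300, payoff 168. Profitable deviation.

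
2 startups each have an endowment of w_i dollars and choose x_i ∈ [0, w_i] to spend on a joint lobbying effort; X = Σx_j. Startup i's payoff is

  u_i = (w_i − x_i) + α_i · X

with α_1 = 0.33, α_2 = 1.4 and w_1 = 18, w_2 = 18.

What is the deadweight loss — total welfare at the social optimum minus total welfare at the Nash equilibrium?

∂u_i/∂x_i = α_i − 1, so startup i contributes w_i if α_i > 1, else 0.
α_i > 1 for i ∈ {2}; NE contributions (0, 18), X = 18.
W^NE = Σw_i − X^NE + (Σα_i)·X^NE = 36 + 0.73·18 = 49.14.
Planner: ∂(Σu_j)/∂x_i = Σα_j − 1 = 0.73 > 0, so everyone contributes w_i; X^SO = 36, W^SO = 36 + 0.73·36 = 62.28.
Deadweight loss = 13.14.

13.14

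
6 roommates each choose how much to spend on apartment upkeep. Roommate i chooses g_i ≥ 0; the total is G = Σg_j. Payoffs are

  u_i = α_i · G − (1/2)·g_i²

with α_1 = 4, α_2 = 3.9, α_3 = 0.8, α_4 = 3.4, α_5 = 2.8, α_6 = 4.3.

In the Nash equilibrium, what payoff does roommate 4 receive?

Roommate i's FOC: ∂u_i/∂g_i = α_i − g_i = 0, so g_i* = α_i.
NE contributions = (4, 3.9, 0.8, 3.4, 2.8, 4.3); G = 19.2.
u_4 = α_4·G − ½·(g_4)² = 3.4·19.2 − ½·3.4² = 59.5.

59.5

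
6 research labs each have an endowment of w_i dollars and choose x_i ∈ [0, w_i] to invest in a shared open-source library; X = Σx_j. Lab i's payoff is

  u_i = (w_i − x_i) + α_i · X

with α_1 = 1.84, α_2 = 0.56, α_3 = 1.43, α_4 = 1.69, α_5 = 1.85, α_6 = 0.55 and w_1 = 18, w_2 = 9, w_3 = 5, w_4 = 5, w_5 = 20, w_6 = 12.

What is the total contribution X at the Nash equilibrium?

48

∂u_i/∂x_i = α_i − 1, so lab i contributes w_i if α_i > 1, else 0.
α_i > 1 for i ∈ {1, 3, 4, 5}; NE contributions (18, 0, 5, 5, 20, 0), X = 48.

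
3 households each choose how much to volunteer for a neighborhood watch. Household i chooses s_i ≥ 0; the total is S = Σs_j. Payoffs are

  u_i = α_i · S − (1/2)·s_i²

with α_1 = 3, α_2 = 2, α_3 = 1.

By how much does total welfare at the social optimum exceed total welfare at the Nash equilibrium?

Household i's FOC: ∂u_i/∂s_i = α_i − s_i = 0, so s_i* = α_i.
NE contributions = (3, 2, 1); S = 6.
W^NE = (Σα)·S − ½Σα_i² = 6² − ½·14 = 29.
Planner sets s_i = Σα_j = 6 for every i, so S^SO = 3·6 = 18.
W^SO = (Σα)·S^SO − ½·3·(Σα)² = (3/2)·6² = 54.
Deadweight loss = W^SO − W^NE = 25.

25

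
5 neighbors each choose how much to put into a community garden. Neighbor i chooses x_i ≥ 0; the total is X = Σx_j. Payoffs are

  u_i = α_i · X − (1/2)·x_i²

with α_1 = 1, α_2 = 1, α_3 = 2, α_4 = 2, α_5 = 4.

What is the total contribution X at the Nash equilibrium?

Neighbor i's FOC: ∂u_i/∂x_i = α_i − x_i = 0, so x_i* = α_i.
NE contributions = (1, 1, 2, 2, 4); X = 10.

10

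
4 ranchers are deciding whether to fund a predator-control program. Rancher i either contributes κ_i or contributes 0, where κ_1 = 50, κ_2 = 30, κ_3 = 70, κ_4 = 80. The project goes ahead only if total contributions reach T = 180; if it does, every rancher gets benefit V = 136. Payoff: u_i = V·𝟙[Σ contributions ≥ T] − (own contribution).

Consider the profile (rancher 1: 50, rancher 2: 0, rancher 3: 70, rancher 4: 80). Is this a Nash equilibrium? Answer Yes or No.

Yes

Total = 200 ≥ 180: provided.
Rancher 1 (pledges 50, payoff 86): dropping to 0 → total 150, payoff 0. No gain.
Rancher 2 (pledges 0, payoff 136): pledging 30 → total 230, payoff 106. No gain.
Rancher 3 (pledges 70, payoff 66): dropping to 0 → total 130, payoff 0. No gain.
Rancher 4 (pledges 80, payoff 56): dropping to 0 → total 120, payoff 0. No gain.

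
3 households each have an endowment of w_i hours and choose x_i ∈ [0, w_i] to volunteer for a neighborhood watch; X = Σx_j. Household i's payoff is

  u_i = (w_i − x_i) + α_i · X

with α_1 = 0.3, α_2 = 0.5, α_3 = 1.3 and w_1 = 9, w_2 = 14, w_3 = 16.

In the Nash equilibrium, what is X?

16

∂u_i/∂x_i = α_i − 1, so household i contributes w_i if α_i > 1, else 0.
α_i > 1 for i ∈ {3}; NE contributions (0, 0, 16), X = 16.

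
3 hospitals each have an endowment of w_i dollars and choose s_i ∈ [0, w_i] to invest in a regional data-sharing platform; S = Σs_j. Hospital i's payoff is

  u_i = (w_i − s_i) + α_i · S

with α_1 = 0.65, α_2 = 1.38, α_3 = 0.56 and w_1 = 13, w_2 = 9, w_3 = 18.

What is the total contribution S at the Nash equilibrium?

∂u_i/∂s_i = α_i − 1, so hospital i contributes w_i if α_i > 1, else 0.
α_i > 1 for i ∈ {2}; NE contributions (0, 9, 0), S = 9.

9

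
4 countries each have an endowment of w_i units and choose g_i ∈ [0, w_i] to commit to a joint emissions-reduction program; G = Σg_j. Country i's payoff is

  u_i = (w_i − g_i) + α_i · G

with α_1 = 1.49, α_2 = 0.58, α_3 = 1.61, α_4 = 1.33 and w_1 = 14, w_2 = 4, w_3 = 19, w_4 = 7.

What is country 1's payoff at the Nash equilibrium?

59.6

∂u_i/∂g_i = α_i − 1, so country i contributes w_i if α_i > 1, else 0.
α_i > 1 for i ∈ {1, 3, 4}; NE contributions (14, 0, 19, 7), G = 40.
u_1 = (14 − 14) + 1.49·40 = 59.6.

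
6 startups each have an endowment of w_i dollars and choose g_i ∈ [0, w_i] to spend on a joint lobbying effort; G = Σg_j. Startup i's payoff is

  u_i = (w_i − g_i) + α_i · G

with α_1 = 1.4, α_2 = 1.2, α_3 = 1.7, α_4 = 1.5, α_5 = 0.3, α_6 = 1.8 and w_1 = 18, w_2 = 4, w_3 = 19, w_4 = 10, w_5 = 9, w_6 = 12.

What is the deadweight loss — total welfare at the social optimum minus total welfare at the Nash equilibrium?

62.1

∂u_i/∂g_i = α_i − 1, so startup i contributes w_i if α_i > 1, else 0.
α_i > 1 for i ∈ {1, 2, 3, 4, 6}; NE contributions (18, 4, 19, 10, 0, 12), G = 63.
W^NE = Σw_i − G^NE + (Σα_i)·G^NE = 72 + 6.9·63 = 506.7.
Planner: ∂(Σu_j)/∂g_i = Σα_j − 1 = 6.9 > 0, so everyone contributes w_i; G^SO = 72, W^SO = 72 + 6.9·72 = 568.8.
Deadweight loss = 62.1.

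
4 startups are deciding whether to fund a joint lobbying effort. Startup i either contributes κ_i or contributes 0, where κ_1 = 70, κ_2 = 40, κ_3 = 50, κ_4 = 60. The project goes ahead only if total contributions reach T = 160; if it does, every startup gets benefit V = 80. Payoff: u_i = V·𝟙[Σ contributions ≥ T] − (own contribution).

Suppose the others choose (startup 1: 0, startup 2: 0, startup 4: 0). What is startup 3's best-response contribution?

0

Others' total = 0. Even contributing 50 gives 50 < 160: no benefit either way.
Best response: 0.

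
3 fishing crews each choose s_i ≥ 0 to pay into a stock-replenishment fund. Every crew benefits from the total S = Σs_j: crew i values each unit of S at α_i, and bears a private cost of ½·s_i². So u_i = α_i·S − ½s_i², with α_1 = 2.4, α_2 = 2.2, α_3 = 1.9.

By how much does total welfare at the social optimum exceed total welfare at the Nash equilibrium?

Crew i's FOC: ∂u_i/∂s_i = α_i − s_i = 0, so s_i* = α_i.
NE contributions = (2.4, 2.2, 1.9); S = 6.5.
W^NE = (Σα)·S − ½Σα_i² = 6.5² − ½·14.21 = 35.145.
Planner sets s_i = Σα_j = 6.5 for every i, so S^SO = 3·6.5 = 19.5.
W^SO = (Σα)·S^SO − ½·3·(Σα)² = (3/2)·6.5² = 63.375.
Deadweight loss = W^SO − W^NE = 28.23.

28.23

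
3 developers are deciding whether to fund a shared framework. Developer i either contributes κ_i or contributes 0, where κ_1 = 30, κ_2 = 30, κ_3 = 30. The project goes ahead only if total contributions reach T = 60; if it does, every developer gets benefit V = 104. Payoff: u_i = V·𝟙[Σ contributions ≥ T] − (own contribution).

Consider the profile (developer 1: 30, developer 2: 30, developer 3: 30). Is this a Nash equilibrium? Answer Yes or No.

Total = 90 ≥ 60: provided.
Developer 1 (pledges 30, payoff 74): dropping to 0 → total 60, payoff 104. Profitable deviation.

No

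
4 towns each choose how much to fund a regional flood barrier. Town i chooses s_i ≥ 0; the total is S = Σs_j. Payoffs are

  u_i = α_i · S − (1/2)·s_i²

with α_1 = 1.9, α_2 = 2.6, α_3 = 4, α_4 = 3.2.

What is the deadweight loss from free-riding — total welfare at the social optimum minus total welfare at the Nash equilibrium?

Town i's FOC: ∂u_i/∂s_i = α_i − s_i = 0, so s_i* = α_i.
NE contributions = (1.9, 2.6, 4, 3.2); S = 11.7.
W^NE = (Σα)·S − ½Σα_i² = 11.7² − ½·36.61 = 118.585.
Planner sets s_i = Σα_j = 11.7 for every i, so S^SO = 4·11.7 = 46.8.
W^SO = (Σα)·S^SO − ½·4·(Σα)² = (4/2)·11.7² = 273.78.
Deadweight loss = W^SO − W^NE = 155.195.

155.195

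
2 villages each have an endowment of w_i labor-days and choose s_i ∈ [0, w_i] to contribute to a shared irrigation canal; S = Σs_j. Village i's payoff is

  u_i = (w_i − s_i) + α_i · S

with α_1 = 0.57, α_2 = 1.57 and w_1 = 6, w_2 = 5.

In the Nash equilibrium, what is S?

5

∂u_i/∂s_i = α_i − 1, so village i contributes w_i if α_i > 1, else 0.
α_i > 1 for i ∈ {2}; NE contributions (0, 5), S = 5.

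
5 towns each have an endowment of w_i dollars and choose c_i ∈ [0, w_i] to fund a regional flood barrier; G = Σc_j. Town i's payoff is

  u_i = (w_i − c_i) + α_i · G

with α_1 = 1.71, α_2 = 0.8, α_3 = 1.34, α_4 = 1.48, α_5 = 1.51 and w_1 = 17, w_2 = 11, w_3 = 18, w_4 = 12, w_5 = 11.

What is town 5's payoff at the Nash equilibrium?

87.58

∂u_i/∂c_i = α_i − 1, so town i contributes w_i if α_i > 1, else 0.
α_i > 1 for i ∈ {1, 3, 4, 5}; NE contributions (17, 0, 18, 12, 11), G = 58.
u_5 = (11 − 11) + 1.51·58 = 87.58.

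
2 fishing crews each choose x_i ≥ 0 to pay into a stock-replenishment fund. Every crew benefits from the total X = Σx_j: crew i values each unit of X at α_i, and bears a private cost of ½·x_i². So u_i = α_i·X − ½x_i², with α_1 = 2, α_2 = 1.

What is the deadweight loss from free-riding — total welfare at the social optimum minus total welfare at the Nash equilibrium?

Crew i's FOC: ∂u_i/∂x_i = α_i − x_i = 0, so x_i* = α_i.
NE contributions = (2, 1); X = 3.
W^NE = (Σα)·X − ½Σα_i² = 3² − ½·5 = 6.5.
Planner sets x_i = Σα_j = 3 for every i, so X^SO = 2·3 = 6.
W^SO = (Σα)·X^SO − ½·2·(Σα)² = (2/2)·3² = 9.
Deadweight loss = W^SO − W^NE = 2.5.

2.5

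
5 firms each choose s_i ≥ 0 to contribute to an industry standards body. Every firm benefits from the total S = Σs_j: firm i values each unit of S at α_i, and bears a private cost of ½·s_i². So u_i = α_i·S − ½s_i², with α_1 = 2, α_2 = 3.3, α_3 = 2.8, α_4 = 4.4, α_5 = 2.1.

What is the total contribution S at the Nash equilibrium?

14.6

Firm i's FOC: ∂u_i/∂s_i = α_i − s_i = 0, so s_i* = α_i.
NE contributions = (2, 3.3, 2.8, 4.4, 2.1); S = 14.6.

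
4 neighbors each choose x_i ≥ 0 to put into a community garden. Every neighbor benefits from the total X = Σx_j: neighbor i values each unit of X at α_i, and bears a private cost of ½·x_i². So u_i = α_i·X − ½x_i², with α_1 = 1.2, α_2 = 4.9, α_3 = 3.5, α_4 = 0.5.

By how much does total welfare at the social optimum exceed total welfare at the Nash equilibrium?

120.985

Neighbor i's FOC: ∂u_i/∂x_i = α_i − x_i = 0, so x_i* = α_i.
NE contributions = (1.2, 4.9, 3.5, 0.5); X = 10.1.
W^NE = (Σα)·X − ½Σα_i² = 10.1² − ½·37.95 = 83.035.
Planner sets x_i = Σα_j = 10.1 for every i, so X^SO = 4·10.1 = 40.4.
W^SO = (Σα)·X^SO − ½·4·(Σα)² = (4/2)·10.1² = 204.02.
Deadweight loss = W^SO − W^NE = 120.985.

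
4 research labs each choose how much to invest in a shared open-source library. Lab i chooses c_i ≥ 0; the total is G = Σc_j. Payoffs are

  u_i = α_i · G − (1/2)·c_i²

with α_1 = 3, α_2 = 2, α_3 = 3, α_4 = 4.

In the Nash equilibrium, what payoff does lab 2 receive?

Lab i's FOC: ∂u_i/∂c_i = α_i − c_i = 0, so c_i* = α_i.
NE contributions = (3, 2, 3, 4); G = 12.
u_2 = α_2·G − ½·(c_2)² = 2·12 − ½·2² = 22.

22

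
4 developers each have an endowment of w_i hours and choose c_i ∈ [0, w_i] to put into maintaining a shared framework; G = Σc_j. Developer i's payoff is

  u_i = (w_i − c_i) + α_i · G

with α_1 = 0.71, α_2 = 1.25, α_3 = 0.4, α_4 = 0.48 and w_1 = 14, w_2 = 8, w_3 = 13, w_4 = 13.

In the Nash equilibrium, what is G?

8

∂u_i/∂c_i = α_i − 1, so developer i contributes w_i if α_i > 1, else 0.
α_i > 1 for i ∈ {2}; NE contributions (0, 8, 0, 0), G = 8.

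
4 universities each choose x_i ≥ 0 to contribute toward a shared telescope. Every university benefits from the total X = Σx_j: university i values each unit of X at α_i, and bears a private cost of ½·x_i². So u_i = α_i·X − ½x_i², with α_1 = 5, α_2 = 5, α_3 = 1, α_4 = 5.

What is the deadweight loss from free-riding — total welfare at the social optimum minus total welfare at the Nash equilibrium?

University i's FOC: ∂u_i/∂x_i = α_i − x_i = 0, so x_i* = α_i.
NE contributions = (5, 5, 1, 5); X = 16.
W^NE = (Σα)·X − ½Σα_i² = 16² − ½·76 = 218.
Planner sets x_i = Σα_j = 16 for every i, so X^SO = 4·16 = 64.
W^SO = (Σα)·X^SO − ½·4·(Σα)² = (4/2)·16² = 512.
Deadweight loss = W^SO − W^NE = 294.

294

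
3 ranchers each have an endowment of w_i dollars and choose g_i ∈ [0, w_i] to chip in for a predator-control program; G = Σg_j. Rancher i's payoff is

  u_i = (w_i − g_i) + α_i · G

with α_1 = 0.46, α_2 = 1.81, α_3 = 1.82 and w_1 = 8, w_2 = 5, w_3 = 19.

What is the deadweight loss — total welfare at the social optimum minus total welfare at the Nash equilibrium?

24.72

∂u_i/∂g_i = α_i − 1, so rancher i contributes w_i if α_i > 1, else 0.
α_i > 1 for i ∈ {2, 3}; NE contributions (0, 5, 19), G = 24.
W^NE = Σw_i − G^NE + (Σα_i)·G^NE = 32 + 3.09·24 = 106.16.
Planner: ∂(Σu_j)/∂g_i = Σα_j − 1 = 3.09 > 0, so everyone contributes w_i; G^SO = 32, W^SO = 32 + 3.09·32 = 130.88.
Deadweight loss = 24.72.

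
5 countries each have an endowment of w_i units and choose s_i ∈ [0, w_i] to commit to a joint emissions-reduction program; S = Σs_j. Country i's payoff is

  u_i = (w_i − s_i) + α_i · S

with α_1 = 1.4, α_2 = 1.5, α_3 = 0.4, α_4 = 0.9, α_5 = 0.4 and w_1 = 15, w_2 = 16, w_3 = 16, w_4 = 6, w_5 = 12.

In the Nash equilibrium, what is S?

∂u_i/∂s_i = α_i − 1, so country i contributes w_i if α_i > 1, else 0.
α_i > 1 for i ∈ {1, 2}; NE contributions (15, 16, 0, 0, 0), S = 31.

31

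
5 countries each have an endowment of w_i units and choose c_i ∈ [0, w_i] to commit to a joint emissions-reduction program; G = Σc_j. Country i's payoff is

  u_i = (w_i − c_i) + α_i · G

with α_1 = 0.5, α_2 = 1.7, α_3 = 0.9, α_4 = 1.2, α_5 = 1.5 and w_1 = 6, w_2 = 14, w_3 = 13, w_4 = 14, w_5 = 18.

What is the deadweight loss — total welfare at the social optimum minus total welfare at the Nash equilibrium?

91.2

∂u_i/∂c_i = α_i − 1, so country i contributes w_i if α_i > 1, else 0.
α_i > 1 for i ∈ {2, 4, 5}; NE contributions (0, 14, 0, 14, 18), G = 46.
W^NE = Σw_i − G^NE + (Σα_i)·G^NE = 65 + 4.8·46 = 285.8.
Planner: ∂(Σu_j)/∂c_i = Σα_j − 1 = 4.8 > 0, so everyone contributes w_i; G^SO = 65, W^SO = 65 + 4.8·65 = 377.
Deadweight loss = 91.2.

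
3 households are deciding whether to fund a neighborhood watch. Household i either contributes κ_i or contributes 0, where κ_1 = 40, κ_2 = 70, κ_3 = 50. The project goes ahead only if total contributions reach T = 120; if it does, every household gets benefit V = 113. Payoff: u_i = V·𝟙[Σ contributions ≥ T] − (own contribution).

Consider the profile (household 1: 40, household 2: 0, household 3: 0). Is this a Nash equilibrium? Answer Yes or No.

No

Total = 40 < 120: not provided.
Household 1 (pledges 40, payoff -40): dropping to 0 → total 0, payoff 0. Profitable deviation.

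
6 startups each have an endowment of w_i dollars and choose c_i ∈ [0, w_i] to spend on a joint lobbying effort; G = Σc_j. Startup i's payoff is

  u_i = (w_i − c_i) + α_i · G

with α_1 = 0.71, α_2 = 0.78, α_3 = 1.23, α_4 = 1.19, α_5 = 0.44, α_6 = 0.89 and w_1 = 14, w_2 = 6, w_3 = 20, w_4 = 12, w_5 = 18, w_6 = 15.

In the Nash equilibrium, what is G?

32

∂u_i/∂c_i = α_i − 1, so startup i contributes w_i if α_i > 1, else 0.
α_i > 1 for i ∈ {3, 4}; NE contributions (0, 0, 20, 12, 0, 0), G = 32.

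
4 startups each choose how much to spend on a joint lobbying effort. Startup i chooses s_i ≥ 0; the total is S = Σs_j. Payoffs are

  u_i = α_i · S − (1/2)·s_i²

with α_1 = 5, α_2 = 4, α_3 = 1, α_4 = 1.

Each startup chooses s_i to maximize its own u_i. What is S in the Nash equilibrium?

11

Startup i's FOC: ∂u_i/∂s_i = α_i − s_i = 0, so s_i* = α_i.
NE contributions = (5, 4, 1, 1); S = 11.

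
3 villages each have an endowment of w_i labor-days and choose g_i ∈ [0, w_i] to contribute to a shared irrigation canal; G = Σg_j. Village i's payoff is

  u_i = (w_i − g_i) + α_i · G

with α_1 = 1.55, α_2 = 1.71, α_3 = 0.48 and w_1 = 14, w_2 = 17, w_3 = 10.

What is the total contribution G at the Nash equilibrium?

31

∂u_i/∂g_i = α_i − 1, so village i contributes w_i if α_i > 1, else 0.
α_i > 1 for i ∈ {1, 2}; NE contributions (14, 17, 0), G = 31.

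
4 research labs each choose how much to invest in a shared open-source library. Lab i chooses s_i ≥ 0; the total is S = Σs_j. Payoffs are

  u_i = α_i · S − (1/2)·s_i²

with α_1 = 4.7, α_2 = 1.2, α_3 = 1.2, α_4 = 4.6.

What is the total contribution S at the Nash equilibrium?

11.7

Lab i's FOC: ∂u_i/∂s_i = α_i − s_i = 0, so s_i* = α_i.
NE contributions = (4.7, 1.2, 1.2, 4.6); S = 11.7.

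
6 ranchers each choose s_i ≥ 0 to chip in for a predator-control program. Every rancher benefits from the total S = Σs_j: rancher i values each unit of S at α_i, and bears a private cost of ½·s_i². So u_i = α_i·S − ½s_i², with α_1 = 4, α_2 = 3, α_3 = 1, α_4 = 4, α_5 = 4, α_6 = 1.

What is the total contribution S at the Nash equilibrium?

Rancher i's FOC: ∂u_i/∂s_i = α_i − s_i = 0, so s_i* = α_i.
NE contributions = (4, 3, 1, 4, 4, 1); S = 17.

17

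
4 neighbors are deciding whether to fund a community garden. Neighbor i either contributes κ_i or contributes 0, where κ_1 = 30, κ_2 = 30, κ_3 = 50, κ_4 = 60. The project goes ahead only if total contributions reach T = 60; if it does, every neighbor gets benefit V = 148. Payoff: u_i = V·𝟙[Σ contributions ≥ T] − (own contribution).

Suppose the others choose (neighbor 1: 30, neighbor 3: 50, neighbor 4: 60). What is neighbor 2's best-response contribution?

0

Others' total = 140 ≥ 60; contributing adds cost 30 for no extra benefit.
Best response: 0.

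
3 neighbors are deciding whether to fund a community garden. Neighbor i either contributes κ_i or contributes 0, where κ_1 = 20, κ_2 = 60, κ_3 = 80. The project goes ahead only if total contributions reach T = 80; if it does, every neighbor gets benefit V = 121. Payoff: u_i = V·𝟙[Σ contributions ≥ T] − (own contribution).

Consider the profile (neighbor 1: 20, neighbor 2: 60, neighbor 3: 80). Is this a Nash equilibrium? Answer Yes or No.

No

Total = 160 ≥ 80: provided.
Neighbor 1 (pledges 20, payoff 101): dropping to 0 → total 140, payoff 121. Profitable deviation.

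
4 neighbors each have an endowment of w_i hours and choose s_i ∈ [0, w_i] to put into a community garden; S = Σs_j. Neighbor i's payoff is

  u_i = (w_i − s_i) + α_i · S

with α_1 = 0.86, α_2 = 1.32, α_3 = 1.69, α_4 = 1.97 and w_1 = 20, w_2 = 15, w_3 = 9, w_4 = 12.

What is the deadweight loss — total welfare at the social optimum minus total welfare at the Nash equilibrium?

96.8

∂u_i/∂s_i = α_i − 1, so neighbor i contributes w_i if α_i > 1, else 0.
α_i > 1 for i ∈ {2, 3, 4}; NE contributions (0, 15, 9, 12), S = 36.
W^NE = Σw_i − S^NE + (Σα_i)·S^NE = 56 + 4.84·36 = 230.24.
Planner: ∂(Σu_j)/∂s_i = Σα_j − 1 = 4.84 > 0, so everyone contributes w_i; S^SO = 56, W^SO = 56 + 4.84·56 = 327.04.
Deadweight loss = 96.8.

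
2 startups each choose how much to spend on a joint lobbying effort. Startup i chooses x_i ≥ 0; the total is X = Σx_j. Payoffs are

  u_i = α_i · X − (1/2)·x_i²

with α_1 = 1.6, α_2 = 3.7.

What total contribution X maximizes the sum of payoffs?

10.6

Planner FOC: ∂(Σu_j)/∂x_i = (Σα_j) − x_i = 0, so x_i^SO = Σα_j = 5.3 for every i; X^SO = 10.6.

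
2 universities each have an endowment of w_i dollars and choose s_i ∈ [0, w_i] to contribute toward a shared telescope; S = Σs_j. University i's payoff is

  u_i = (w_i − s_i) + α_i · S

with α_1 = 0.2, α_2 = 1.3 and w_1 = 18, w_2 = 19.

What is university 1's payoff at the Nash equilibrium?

∂u_i/∂s_i = α_i − 1, so university i contributes w_i if α_i > 1, else 0.
α_i > 1 for i ∈ {2}; NE contributions (0, 19), S = 19.
u_1 = (18 − 0) + 0.2·19 = 21.8.

21.8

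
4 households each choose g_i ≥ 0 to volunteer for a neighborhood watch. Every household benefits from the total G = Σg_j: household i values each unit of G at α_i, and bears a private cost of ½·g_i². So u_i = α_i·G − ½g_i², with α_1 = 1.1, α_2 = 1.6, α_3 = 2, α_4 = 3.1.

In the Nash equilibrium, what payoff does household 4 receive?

Household i's FOC: ∂u_i/∂g_i = α_i − g_i = 0, so g_i* = α_i.
NE contributions = (1.1, 1.6, 2, 3.1); G = 7.8.
u_4 = α_4·G − ½·(g_4)² = 3.1·7.8 − ½·3.1² = 19.375.

19.375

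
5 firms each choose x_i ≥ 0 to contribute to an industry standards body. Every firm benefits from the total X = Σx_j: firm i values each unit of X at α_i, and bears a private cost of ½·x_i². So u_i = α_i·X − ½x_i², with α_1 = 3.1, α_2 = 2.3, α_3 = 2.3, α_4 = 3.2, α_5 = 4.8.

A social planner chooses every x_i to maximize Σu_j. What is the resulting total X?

Planner FOC: ∂(Σu_j)/∂x_i = (Σα_j) − x_i = 0, so x_i^SO = Σα_j = 15.7 for every i; X^SO = 78.5.

78.5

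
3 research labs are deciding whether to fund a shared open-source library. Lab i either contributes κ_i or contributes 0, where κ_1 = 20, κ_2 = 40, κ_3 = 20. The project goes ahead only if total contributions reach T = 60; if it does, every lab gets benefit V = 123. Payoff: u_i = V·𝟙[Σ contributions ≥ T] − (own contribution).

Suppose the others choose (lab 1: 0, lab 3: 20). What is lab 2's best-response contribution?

40

Others' total = 20. Contributing 40 brings total to 60 ≥ 60: gain V − κ_2 = 83.
Best response: 40.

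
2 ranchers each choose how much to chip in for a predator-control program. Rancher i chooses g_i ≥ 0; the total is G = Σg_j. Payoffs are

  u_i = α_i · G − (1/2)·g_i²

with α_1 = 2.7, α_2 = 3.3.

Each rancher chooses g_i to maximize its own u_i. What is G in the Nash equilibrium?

6

Rancher i's FOC: ∂u_i/∂g_i = α_i − g_i = 0, so g_i* = α_i.
NE contributions = (2.7, 3.3); G = 6.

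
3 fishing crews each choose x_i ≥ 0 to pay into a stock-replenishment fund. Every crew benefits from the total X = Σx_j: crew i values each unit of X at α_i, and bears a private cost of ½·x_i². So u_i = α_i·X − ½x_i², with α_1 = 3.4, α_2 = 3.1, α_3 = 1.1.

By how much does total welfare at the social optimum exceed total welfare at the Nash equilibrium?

Crew i's FOC: ∂u_i/∂x_i = α_i − x_i = 0, so x_i* = α_i.
NE contributions = (3.4, 3.1, 1.1); X = 7.6.
W^NE = (Σα)·X − ½Σα_i² = 7.6² − ½·22.38 = 46.57.
Planner sets x_i = Σα_j = 7.6 for every i, so X^SO = 3·7.6 = 22.8.
W^SO = (Σα)·X^SO − ½·3·(Σα)² = (3/2)·7.6² = 86.64.
Deadweight loss = W^SO − W^NE = 40.07.

40.07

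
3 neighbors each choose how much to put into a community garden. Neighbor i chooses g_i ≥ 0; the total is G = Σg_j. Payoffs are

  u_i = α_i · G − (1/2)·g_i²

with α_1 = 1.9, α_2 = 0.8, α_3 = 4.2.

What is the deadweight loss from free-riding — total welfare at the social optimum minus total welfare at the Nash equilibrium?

Neighbor i's FOC: ∂u_i/∂g_i = α_i − g_i = 0, so g_i* = α_i.
NE contributions = (1.9, 0.8, 4.2); G = 6.9.
W^NE = (Σα)·G − ½Σα_i² = 6.9² − ½·21.89 = 36.665.
Planner sets g_i = Σα_j = 6.9 for every i, so G^SO = 3·6.9 = 20.7.
W^SO = (Σα)·G^SO − ½·3·(Σα)² = (3/2)·6.9² = 71.415.
Deadweight loss = W^SO − W^NE = 34.75.

34.75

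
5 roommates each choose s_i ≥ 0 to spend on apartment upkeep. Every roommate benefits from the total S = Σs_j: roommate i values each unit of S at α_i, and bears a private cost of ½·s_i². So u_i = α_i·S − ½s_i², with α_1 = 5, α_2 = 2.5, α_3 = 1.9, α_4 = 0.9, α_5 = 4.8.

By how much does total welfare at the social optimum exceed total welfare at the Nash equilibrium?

Roommate i's FOC: ∂u_i/∂s_i = α_i − s_i = 0, so s_i* = α_i.
NE contributions = (5, 2.5, 1.9, 0.9, 4.8); S = 15.1.
W^NE = (Σα)·S − ½Σα_i² = 15.1² − ½·58.71 = 198.655.
Planner sets s_i = Σα_j = 15.1 for every i, so S^SO = 5·15.1 = 75.5.
W^SO = (Σα)·S^SO − ½·5·(Σα)² = (5/2)·15.1² = 570.025.
Deadweight loss = W^SO − W^NE = 371.37.

371.37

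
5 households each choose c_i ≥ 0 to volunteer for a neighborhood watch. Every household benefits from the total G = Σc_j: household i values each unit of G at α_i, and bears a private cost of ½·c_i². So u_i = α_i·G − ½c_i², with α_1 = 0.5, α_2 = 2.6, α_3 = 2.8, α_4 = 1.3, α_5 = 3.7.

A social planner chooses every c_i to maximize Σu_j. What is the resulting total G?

Planner FOC: ∂(Σu_j)/∂c_i = (Σα_j) − c_i = 0, so c_i^SO = Σα_j = 10.9 for every i; G^SO = 54.5.

54.5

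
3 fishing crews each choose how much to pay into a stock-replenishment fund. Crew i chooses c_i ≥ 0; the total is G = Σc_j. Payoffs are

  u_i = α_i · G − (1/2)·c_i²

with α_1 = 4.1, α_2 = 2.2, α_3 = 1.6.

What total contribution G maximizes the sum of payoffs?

Planner FOC: ∂(Σu_j)/∂c_i = (Σα_j) − c_i = 0, so c_i^SO = Σα_j = 7.9 for every i; G^SO = 23.7.

23.7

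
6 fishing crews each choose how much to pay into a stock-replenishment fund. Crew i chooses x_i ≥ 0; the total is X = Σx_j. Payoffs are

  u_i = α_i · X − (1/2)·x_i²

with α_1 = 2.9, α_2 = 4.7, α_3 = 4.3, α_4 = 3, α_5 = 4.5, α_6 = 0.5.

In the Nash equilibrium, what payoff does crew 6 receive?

Crew i's FOC: ∂u_i/∂x_i = α_i − x_i = 0, so x_i* = α_i.
NE contributions = (2.9, 4.7, 4.3, 3, 4.5, 0.5); X = 19.9.
u_6 = α_6·X − ½·(x_6)² = 0.5·19.9 − ½·0.5² = 9.825.

9.825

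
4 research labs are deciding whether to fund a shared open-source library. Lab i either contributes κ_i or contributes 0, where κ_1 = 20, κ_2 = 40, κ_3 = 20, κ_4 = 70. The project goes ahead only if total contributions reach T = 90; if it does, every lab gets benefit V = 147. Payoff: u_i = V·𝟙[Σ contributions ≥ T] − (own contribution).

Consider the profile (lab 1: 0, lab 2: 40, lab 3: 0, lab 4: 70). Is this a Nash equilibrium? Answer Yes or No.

Total = 110 ≥ 90: provided.
Lab 1 (pledges 0, payoff 147): pledging 20 → total 130, payoff 127. No gain.
Lab 2 (pledges 40, payoff 107): dropping to 0 → total 70, payoff 0. No gain.
Lab 3 (pledges 0, payoff 147): pledging 20 → total 130, payoff 127. No gain.
Lab 4 (pledges 70, payoff 77): dropping to 0 → total 40, payoff 0. No gain.

Yes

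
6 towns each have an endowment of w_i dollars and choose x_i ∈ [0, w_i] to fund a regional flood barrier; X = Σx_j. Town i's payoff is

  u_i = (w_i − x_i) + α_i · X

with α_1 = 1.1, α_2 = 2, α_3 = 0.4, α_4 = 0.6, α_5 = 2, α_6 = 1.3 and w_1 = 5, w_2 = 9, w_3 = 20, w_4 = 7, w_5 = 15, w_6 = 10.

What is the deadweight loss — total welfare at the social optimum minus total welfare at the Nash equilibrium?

∂u_i/∂x_i = α_i − 1, so town i contributes w_i if α_i > 1, else 0.
α_i > 1 for i ∈ {1, 2, 5, 6}; NE contributions (5, 9, 0, 0, 15, 10), X = 39.
W^NE = Σw_i − X^NE + (Σα_i)·X^NE = 66 + 6.4·39 = 315.6.
Planner: ∂(Σu_j)/∂x_i = Σα_j − 1 = 6.4 > 0, so everyone contributes w_i; X^SO = 66, W^SO = 66 + 6.4·66 = 488.4.
Deadweight loss = 172.8.

172.8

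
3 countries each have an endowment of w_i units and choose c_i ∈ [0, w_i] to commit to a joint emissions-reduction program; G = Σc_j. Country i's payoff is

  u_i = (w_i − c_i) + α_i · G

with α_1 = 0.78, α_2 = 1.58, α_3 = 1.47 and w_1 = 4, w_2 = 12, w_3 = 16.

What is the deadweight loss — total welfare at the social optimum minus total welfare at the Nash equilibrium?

11.32

∂u_i/∂c_i = α_i − 1, so country i contributes w_i if α_i > 1, else 0.
α_i > 1 for i ∈ {2, 3}; NE contributions (0, 12, 16), G = 28.
W^NE = Σw_i − G^NE + (Σα_i)·G^NE = 32 + 2.83·28 = 111.24.
Planner: ∂(Σu_j)/∂c_i = Σα_j − 1 = 2.83 > 0, so everyone contributes w_i; G^SO = 32, W^SO = 32 + 2.83·32 = 122.56.
Deadweight loss = 11.32.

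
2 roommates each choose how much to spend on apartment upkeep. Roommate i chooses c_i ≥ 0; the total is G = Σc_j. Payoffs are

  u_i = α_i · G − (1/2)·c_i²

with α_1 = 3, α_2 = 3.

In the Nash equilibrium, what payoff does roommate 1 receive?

Roommate i's FOC: ∂u_i/∂c_i = α_i − c_i = 0, so c_i* = α_i.
NE contributions = (3, 3); G = 6.
u_1 = α_1·G − ½·(c_1)² = 3·6 − ½·3² = 13.5.

13.5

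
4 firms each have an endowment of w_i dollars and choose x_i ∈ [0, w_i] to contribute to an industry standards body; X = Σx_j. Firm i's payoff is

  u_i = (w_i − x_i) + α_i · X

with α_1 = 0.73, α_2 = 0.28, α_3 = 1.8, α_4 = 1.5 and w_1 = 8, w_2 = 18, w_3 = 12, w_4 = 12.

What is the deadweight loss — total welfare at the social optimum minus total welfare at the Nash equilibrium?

∂u_i/∂x_i = α_i − 1, so firm i contributes w_i if α_i > 1, else 0.
α_i > 1 for i ∈ {3, 4}; NE contributions (0, 0, 12, 12), X = 24.
W^NE = Σw_i − X^NE + (Σα_i)·X^NE = 50 + 3.31·24 = 129.44.
Planner: ∂(Σu_j)/∂x_i = Σα_j − 1 = 3.31 > 0, so everyone contributes w_i; X^SO = 50, W^SO = 50 + 3.31·50 = 215.5.
Deadweight loss = 86.06.

86.06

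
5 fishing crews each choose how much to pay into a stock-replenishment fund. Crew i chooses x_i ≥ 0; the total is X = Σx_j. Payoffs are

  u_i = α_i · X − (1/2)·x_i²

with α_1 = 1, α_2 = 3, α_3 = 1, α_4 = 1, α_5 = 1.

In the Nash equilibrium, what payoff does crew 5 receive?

Crew i's FOC: ∂u_i/∂x_i = α_i − x_i = 0, so x_i* = α_i.
NE contributions = (1, 3, 1, 1, 1); X = 7.
u_5 = α_5·X − ½·(x_5)² = 1·7 − ½·1² = 6.5.

6.5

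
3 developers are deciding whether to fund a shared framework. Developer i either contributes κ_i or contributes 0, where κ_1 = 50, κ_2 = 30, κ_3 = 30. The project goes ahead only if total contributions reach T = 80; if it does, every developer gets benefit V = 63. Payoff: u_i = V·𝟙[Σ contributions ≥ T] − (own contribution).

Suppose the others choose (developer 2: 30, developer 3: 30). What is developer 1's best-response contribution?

Others' total = 60. Contributing 50 brings total to 110 ≥ 80: gain V − κ_1 = 13.
Best response: 50.

50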